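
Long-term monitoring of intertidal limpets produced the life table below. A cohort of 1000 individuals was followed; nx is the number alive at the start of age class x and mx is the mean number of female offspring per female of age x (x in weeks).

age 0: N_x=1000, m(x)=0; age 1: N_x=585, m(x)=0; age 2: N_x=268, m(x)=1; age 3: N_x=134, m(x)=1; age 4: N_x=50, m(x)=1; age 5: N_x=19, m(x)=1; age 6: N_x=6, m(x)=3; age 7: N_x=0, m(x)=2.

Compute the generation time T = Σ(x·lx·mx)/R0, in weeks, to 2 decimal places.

lx = nx/n0 = nx/1000: 1, 0.585, 0.268, 0.134, 0.05, 0.019, 0.006, 0
lx·mx: 0, 0, 0.268, 0.134, 0.05, 0.019, 0.018, 0 → R0 = 0.489
x·lx·mx: 0, 0, 0.536, 0.402, 0.2, 0.095, 0.108, 0 → Σ = 1.341
T = 1.341 / 0.489 = 2.742331… → 2.74

2.74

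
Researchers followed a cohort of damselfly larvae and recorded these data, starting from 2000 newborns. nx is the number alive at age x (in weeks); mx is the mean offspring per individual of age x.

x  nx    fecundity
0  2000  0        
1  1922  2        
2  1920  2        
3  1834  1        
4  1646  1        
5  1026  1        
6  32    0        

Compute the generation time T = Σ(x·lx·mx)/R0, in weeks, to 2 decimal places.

lx = nx/n0 = nx/2000: 1, 0.961, 0.96, 0.917, 0.823, 0.513, 0.016
lx·mx: 0, 1.922, 1.92, 0.917, 0.823, 0.513, 0 → R0 = 6.095
x·lx·mx: 0, 1.922, 3.84, 2.751, 3.292, 2.565, 0 → Σ = 14.37
T = 14.37 / 6.095 = 2.35767… → 2.36

2.36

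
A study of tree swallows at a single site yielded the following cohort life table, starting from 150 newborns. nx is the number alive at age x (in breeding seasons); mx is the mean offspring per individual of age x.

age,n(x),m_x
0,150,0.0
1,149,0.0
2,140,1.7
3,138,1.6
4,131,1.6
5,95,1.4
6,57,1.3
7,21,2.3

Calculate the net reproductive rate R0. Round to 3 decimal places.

lx = nx/n0 = nx/150: 1, 0.99333…, 0.93333…, 0.92, 0.87333…, 0.63333…, 0.38, 0.14
lx·mx by age: 0, 0, 1.586667…, 1.472, 1.397333…, 0.886667…, 0.494, 0.322
R0 = Σ lx·mx = 6.158667… → 6.159

6.159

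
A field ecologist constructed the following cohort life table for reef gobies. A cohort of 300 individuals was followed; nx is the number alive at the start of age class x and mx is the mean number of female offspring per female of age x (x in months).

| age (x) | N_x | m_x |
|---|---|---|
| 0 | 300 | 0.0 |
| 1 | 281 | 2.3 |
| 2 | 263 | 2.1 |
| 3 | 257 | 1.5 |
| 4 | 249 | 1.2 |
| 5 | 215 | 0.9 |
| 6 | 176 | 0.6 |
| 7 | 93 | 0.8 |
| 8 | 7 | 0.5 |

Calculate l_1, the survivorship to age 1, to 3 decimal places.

l_1 = n_1/n_0 = 281/300 = 0.936667… → 0.937

0.937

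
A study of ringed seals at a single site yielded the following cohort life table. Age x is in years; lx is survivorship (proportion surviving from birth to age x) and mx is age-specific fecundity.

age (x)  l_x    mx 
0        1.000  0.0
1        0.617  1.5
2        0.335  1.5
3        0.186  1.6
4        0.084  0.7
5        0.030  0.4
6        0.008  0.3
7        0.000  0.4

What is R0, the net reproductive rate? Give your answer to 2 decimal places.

lx·mx by age: 0, 0.9255, 0.5025, 0.2976, 0.0588, 0.012, 0.0024, 0
R0 = Σ lx·mx = 1.7988 → 1.80

1.80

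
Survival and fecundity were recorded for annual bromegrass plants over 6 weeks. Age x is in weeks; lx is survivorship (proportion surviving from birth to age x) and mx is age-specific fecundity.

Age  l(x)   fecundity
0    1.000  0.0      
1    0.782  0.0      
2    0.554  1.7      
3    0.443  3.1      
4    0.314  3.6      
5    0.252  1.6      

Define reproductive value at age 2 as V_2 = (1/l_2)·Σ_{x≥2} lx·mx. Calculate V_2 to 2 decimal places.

6.95

lx·mx for x ≥ 2: 0.9418, 1.3733, 1.1304, 0.4032 → sum = 3.8487
V_2 = 3.8487 / l_2 = 3.8487 / 0.554 = 6.947112… → 6.95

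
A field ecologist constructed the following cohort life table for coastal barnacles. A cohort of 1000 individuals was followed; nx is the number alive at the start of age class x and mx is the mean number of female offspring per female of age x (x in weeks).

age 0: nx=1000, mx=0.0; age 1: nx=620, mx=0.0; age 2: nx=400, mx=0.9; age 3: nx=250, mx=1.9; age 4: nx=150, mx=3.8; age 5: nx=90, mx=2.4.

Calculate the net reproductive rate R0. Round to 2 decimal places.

1.62

lx = nx/n0 = nx/1000: 1, 0.62, 0.4, 0.25, 0.15, 0.09
lx·mx by age: 0, 0, 0.36, 0.475, 0.57, 0.216
R0 = Σ lx·mx = 1.621 → 1.62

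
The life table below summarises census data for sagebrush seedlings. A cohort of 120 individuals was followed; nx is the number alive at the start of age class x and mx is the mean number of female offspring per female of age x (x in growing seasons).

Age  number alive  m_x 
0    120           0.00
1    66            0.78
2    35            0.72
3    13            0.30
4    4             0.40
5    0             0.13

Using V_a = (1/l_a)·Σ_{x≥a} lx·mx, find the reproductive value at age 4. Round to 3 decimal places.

0.400

lx = nx/n0 = nx/120: 1, 0.55, 0.29167…, 0.10833…, 0.03333…, 0
lx·mx for x ≥ 4: 0.013333…, 0 → sum = 0.013333…
V_4 = 0.013333… / l_4 = 0.013333… / 0.033333… = 0.4… → 0.400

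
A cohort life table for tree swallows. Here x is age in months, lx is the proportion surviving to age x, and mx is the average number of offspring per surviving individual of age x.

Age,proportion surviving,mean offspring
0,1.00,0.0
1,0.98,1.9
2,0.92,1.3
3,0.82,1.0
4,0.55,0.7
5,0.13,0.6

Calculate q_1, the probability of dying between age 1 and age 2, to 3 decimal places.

q_1 = (l_1 − l_2) / l_1 = (0.98 − 0.92) / 0.98
     = 0.06 / 0.98 = 0.061224… → 0.061

0.061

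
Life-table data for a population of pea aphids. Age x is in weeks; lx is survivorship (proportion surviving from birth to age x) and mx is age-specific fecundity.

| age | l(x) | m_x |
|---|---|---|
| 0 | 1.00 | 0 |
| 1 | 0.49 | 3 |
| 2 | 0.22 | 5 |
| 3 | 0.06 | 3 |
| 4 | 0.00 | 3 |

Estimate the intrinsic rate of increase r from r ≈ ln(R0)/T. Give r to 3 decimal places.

R0 = Σ lx·mx = 0 + 1.47 + 1.1 + 0.18 + 0 = 2.75
Σ x·lx·mx = 4.21; T = 4.21/2.75 = 1.53091…
r ≈ ln(R0)/T = ln(2.75)/1.53091… = 0.66078… → 0.661

0.661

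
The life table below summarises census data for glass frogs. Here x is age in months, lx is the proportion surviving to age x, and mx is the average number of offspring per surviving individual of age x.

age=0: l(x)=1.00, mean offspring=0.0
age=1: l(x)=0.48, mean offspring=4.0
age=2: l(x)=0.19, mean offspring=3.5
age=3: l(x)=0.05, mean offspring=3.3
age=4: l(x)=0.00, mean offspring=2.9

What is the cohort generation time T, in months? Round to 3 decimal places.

1.362

lx·mx: 0, 1.92, 0.665, 0.165, 0 → R0 = 2.75
x·lx·mx: 0, 1.92, 1.33, 0.495, 0 → Σ = 3.745
T = 3.745 / 2.75 = 1.361818… → 1.362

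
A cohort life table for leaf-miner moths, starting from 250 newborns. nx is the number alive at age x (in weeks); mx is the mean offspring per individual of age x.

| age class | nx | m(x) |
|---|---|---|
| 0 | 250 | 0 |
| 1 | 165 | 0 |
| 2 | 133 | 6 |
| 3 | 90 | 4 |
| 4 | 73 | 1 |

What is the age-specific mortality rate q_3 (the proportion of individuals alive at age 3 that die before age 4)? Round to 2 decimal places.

0.19

lx = nx/n0 = nx/250: 1, 0.66, 0.532, 0.36, 0.292
q_3 = (l_3 − l_4) / l_3 = (0.36 − 0.292) / 0.36
     = 0.068 / 0.36 = 0.188889… → 0.19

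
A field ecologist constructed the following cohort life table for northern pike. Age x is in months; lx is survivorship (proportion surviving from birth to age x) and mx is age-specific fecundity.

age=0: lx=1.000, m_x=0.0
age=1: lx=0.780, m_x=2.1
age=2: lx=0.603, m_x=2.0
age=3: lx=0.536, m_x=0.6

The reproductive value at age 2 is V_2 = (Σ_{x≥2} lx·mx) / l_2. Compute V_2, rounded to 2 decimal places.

lx·mx for x ≥ 2: 1.206, 0.3216 → sum = 1.5276
V_2 = 1.5276 / l_2 = 1.5276 / 0.603 = 2.533333… → 2.53

2.53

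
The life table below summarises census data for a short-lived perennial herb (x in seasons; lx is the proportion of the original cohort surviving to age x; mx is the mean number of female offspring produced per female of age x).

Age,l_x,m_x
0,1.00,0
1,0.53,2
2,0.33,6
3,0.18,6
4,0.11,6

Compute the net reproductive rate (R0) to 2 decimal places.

4.78

lx·mx by age: 0, 1.06, 1.98, 1.08, 0.66
R0 = Σ lx·mx = 4.78 → 4.78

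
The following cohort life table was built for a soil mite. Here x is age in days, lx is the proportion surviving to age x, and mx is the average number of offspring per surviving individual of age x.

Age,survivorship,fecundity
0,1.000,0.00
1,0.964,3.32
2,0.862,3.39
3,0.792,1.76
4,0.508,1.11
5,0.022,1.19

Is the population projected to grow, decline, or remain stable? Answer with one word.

R0 = Σ lx·mx = 0 + 3.20048 + 2.92218 + 1.39392 + 0.56388 + 0.02618 = 8.10664
R0 > 1, so the population is growing.

growing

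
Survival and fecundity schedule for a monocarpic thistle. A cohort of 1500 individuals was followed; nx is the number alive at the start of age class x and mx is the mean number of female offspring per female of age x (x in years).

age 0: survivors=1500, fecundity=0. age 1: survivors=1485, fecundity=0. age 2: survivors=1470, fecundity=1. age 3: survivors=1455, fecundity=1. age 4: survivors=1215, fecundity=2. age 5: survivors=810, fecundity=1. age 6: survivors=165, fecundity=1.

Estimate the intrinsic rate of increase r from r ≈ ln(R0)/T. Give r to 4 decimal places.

lx = nx/n0 = nx/1500: 1, 0.99, 0.98, 0.97, 0.81, 0.54, 0.11
R0 = Σ lx·mx = 0 + 0 + 0.98 + 0.97 + 1.62 + 0.54 + 0.11 = 4.22
Σ x·lx·mx = 14.71; T = 14.71/4.22 = 3.48578…
r ≈ ln(R0)/T = ln(4.22)/3.48578… = 0.413059… → 0.4131

0.4131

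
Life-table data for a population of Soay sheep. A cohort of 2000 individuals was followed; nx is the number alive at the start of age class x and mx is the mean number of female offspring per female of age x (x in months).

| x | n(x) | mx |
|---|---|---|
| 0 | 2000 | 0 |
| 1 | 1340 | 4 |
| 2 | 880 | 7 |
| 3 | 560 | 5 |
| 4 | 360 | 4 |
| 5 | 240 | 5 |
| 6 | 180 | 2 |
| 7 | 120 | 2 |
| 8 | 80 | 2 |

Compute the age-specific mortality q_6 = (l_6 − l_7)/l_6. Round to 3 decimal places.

0.333

lx = nx/n0 = nx/2000: 1, 0.67, 0.44, 0.28, 0.18, 0.12, 0.09, 0.06, 0.04
q_6 = (l_6 − l_7) / l_6 = (0.09 − 0.06) / 0.09
     = 0.03 / 0.09 = 0.333333… → 0.333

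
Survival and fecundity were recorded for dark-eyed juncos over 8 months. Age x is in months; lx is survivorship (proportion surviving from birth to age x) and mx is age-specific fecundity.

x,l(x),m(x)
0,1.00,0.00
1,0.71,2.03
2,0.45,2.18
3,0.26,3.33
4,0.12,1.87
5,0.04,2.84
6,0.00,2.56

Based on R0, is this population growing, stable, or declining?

growing

R0 = Σ lx·mx = 0 + 1.4413 + 0.981 + 0.8658 + 0.2244 + 0.1136 + 0 = 3.6261
R0 > 1, so the population is growing.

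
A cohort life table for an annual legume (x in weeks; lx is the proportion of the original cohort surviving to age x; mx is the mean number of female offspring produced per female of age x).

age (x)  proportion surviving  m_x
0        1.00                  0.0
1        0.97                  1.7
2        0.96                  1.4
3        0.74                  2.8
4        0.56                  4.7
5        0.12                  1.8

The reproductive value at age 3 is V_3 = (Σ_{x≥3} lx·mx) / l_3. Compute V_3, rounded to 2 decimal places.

lx·mx for x ≥ 3: 2.072, 2.632, 0.216 → sum = 4.92
V_3 = 4.92 / l_3 = 4.92 / 0.74 = 6.648649… → 6.65

6.65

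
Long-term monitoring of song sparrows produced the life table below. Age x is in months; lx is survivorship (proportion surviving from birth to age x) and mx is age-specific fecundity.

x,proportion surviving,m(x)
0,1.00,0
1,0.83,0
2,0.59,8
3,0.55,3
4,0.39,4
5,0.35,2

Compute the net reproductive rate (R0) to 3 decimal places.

8.630

lx·mx by age: 0, 0, 4.72, 1.65, 1.56, 0.7
R0 = Σ lx·mx = 8.63 → 8.630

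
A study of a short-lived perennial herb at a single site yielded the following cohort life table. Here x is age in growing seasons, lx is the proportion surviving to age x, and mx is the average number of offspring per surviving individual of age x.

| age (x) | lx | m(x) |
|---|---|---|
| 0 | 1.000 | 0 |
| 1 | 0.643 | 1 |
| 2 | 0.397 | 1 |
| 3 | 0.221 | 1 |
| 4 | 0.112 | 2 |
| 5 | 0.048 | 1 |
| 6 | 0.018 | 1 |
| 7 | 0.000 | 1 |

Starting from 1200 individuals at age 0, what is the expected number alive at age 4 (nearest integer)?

134

Expected survivors = N0 · l_4 = 1200 × 0.112 = 134.4 → 134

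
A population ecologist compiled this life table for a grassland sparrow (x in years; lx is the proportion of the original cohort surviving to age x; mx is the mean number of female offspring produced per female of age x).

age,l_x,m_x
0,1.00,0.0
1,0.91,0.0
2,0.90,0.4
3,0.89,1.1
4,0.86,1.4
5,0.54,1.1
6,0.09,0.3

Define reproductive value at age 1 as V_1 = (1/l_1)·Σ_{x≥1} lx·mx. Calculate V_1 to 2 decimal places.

3.48

lx·mx for x ≥ 1: 0, 0.36, 0.979, 1.204, 0.594, 0.027 → sum = 3.164
V_1 = 3.164 / l_1 = 3.164 / 0.91 = 3.476923… → 3.48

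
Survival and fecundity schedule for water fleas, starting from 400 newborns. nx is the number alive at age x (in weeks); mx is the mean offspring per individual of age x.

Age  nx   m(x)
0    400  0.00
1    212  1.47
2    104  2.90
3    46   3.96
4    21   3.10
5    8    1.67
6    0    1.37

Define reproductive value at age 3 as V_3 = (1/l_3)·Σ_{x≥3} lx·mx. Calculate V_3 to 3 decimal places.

lx = nx/n0 = nx/400: 1, 0.53, 0.26, 0.115, 0.0525, 0.02, 0
lx·mx for x ≥ 3: 0.4554, 0.16275, 0.0334, 0 → sum = 0.65155
V_3 = 0.65155 / l_3 = 0.65155 / 0.115 = 5.665652… → 5.666

5.666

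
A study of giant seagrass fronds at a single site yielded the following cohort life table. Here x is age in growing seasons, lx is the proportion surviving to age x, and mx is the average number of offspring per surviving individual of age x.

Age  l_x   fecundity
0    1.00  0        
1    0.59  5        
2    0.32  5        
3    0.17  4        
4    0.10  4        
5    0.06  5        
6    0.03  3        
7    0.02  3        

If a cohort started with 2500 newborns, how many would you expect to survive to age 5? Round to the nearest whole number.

150

Expected survivors = N0 · l_5 = 2500 × 0.06 = 150 → 150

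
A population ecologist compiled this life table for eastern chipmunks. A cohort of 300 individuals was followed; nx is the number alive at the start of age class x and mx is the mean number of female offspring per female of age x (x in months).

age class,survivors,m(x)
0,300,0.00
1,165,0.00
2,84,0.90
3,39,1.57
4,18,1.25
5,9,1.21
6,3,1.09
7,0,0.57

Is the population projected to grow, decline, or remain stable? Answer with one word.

declining

lx = nx/n0 = nx/300: 1, 0.55, 0.28, 0.13, 0.06, 0.03, 0.01, 0
R0 = Σ lx·mx = 0 + 0 + 0.252 + 0.2041 + 0.075 + 0.0363 + 0.0109 + 0 = 0.5783
R0 < 1, so the population is declining.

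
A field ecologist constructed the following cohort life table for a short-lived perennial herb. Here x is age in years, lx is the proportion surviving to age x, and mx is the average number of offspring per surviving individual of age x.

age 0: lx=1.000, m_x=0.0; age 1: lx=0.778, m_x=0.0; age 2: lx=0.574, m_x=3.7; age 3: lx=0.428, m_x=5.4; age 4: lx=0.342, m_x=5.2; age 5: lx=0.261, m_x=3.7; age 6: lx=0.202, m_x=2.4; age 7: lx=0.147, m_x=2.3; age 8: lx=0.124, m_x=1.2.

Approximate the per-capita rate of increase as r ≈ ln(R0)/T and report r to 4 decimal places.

0.5780

R0 = Σ lx·mx = 0 + 0 + 2.1238 + 2.3112 + 1.7784 + 0.9657 + 0.4848 + 0.3381 + 0.1488 = 8.1508
Σ x·lx·mx = 29.5892; T = 29.5892/8.1508 = 3.63022…
r ≈ ln(R0)/T = ln(8.1508)/3.63022… = 0.577958… → 0.5780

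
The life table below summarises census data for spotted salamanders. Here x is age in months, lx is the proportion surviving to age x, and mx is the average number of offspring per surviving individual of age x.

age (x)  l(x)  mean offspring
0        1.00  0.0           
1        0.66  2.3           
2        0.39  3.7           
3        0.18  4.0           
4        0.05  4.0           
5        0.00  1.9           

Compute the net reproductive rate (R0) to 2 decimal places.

3.88

lx·mx by age: 0, 1.518, 1.443, 0.72, 0.2, 0
R0 = Σ lx·mx = 3.881 → 3.88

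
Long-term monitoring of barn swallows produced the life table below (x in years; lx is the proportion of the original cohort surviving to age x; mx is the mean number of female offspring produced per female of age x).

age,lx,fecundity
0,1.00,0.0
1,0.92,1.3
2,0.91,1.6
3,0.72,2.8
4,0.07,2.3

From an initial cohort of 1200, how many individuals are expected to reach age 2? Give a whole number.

Expected survivors = N0 · l_2 = 1200 × 0.91 = 1092 → 1092

1092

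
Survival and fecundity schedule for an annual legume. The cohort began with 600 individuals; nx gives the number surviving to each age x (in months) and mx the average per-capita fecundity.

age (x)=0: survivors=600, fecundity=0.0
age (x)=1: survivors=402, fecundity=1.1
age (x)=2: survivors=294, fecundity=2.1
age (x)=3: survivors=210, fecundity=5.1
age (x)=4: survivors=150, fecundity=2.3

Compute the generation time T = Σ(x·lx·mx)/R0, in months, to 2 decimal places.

2.53

lx = nx/n0 = nx/600: 1, 0.67, 0.49, 0.35, 0.25
lx·mx: 0, 0.737, 1.029, 1.785, 0.575 → R0 = 4.126
x·lx·mx: 0, 0.737, 2.058, 5.355, 2.3 → Σ = 10.45
T = 10.45 / 4.126 = 2.532719… → 2.53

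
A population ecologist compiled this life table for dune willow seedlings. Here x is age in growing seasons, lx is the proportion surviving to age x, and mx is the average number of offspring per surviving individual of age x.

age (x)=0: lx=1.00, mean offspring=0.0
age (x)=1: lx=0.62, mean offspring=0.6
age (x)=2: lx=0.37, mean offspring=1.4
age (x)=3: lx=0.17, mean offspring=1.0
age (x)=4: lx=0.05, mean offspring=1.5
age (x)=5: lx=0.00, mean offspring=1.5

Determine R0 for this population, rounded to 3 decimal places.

lx·mx by age: 0, 0.372, 0.518, 0.17, 0.075, 0
R0 = Σ lx·mx = 1.135 → 1.135

1.135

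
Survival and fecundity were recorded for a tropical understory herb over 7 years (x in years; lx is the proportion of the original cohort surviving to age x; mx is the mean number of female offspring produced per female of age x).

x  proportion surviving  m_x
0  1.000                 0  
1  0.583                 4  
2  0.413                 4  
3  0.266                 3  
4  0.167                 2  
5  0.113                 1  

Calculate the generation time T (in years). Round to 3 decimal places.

1.899

lx·mx: 0, 2.332, 1.652, 0.798, 0.334, 0.113 → R0 = 5.229
x·lx·mx: 0, 2.332, 3.304, 2.394, 1.336, 0.565 → Σ = 9.931
T = 9.931 / 5.229 = 1.899216… → 1.899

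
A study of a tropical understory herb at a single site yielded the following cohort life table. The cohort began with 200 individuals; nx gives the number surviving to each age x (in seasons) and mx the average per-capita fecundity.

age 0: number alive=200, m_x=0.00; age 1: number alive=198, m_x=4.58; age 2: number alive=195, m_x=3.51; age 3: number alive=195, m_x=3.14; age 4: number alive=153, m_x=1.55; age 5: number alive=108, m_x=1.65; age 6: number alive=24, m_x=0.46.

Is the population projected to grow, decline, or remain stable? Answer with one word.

lx = nx/n0 = nx/200: 1, 0.99, 0.975, 0.975, 0.765, 0.54, 0.12
R0 = Σ lx·mx = 0 + 4.5342 + 3.42225 + 3.0615 + 1.18575 + 0.891 + 0.0552 = 13.1499
R0 > 1, so the population is growing.

growing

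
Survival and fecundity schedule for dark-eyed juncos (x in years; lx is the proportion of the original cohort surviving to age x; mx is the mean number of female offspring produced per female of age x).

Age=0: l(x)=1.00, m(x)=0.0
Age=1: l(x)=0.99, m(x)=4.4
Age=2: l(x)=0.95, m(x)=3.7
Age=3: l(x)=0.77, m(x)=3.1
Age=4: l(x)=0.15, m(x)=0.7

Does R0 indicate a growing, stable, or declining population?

growing

R0 = Σ lx·mx = 0 + 4.356 + 3.515 + 2.387 + 0.105 = 10.363
R0 > 1, so the population is growing.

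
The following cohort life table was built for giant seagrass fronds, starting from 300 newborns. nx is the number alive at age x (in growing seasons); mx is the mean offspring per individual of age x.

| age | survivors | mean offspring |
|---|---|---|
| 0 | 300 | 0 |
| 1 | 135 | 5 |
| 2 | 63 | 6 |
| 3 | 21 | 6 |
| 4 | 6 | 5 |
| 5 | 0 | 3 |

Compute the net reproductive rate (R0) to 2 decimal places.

lx = nx/n0 = nx/300: 1, 0.45, 0.21, 0.07, 0.02, 0
lx·mx by age: 0, 2.25, 1.26, 0.42, 0.1, 0
R0 = Σ lx·mx = 4.03 → 4.03

4.03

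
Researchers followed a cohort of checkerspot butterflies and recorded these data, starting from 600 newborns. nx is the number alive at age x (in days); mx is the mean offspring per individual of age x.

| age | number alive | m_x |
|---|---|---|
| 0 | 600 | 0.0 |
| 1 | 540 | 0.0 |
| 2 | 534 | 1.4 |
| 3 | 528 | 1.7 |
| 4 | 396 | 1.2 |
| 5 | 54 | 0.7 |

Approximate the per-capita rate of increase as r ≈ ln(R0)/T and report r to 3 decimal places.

lx = nx/n0 = nx/600: 1, 0.9, 0.89, 0.88, 0.66, 0.09
R0 = Σ lx·mx = 0 + 0 + 1.246 + 1.496 + 0.792 + 0.063 = 3.597
Σ x·lx·mx = 10.463; T = 10.463/3.597 = 2.90881…
r ≈ ln(R0)/T = ln(3.597)/2.90881… = 0.44008… → 0.440

0.440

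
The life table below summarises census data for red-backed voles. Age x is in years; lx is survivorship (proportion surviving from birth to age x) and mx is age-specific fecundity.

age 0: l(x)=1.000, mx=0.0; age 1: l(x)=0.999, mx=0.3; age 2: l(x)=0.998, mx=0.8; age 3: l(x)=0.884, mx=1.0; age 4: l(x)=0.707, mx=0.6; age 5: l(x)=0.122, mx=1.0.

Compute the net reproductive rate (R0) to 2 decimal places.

2.53

lx·mx by age: 0, 0.2997, 0.7984, 0.884, 0.4242, 0.122
R0 = Σ lx·mx = 2.5283 → 2.53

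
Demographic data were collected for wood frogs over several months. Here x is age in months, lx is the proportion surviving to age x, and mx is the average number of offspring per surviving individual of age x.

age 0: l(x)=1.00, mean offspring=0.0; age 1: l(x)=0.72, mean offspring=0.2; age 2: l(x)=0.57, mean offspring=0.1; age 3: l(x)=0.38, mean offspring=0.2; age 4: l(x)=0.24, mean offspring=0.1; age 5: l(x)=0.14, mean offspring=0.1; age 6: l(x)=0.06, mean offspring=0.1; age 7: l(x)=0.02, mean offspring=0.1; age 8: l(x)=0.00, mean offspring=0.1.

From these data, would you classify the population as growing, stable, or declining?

declining

R0 = Σ lx·mx = 0 + 0.144 + 0.057 + 0.076 + 0.024 + 0.014 + 0.006 + 0.002 + 0 = 0.323
R0 < 1, so the population is declining.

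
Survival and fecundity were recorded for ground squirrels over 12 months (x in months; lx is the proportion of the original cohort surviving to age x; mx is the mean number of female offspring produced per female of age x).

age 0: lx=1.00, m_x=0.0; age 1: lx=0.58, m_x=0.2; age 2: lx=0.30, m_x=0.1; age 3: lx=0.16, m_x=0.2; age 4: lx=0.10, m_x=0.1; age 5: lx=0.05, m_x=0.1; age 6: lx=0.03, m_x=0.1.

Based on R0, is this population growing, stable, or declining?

R0 = Σ lx·mx = 0 + 0.116 + 0.03 + 0.032 + 0.01 + 0.005 + 0.003 = 0.196
R0 < 1, so the population is declining.

declining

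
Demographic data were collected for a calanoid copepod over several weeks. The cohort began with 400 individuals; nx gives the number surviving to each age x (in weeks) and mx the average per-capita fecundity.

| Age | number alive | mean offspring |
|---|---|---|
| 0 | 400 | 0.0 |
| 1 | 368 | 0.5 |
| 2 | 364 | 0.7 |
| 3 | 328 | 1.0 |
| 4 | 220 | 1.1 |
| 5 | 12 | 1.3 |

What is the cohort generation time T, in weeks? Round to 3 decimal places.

lx = nx/n0 = nx/400: 1, 0.92, 0.91, 0.82, 0.55, 0.03
lx·mx: 0, 0.46, 0.637, 0.82, 0.605, 0.039 → R0 = 2.561
x·lx·mx: 0, 0.46, 1.274, 2.46, 2.42, 0.195 → Σ = 6.809
T = 6.809 / 2.561 = 2.658727… → 2.659

2.659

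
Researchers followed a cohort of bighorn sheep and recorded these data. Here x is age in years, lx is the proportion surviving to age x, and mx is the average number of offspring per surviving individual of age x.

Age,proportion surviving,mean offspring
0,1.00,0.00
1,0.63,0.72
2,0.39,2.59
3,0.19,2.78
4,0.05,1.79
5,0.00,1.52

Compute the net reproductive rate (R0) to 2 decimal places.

lx·mx by age: 0, 0.4536, 1.0101, 0.5282, 0.0895, 0
R0 = Σ lx·mx = 2.0814 → 2.08

2.08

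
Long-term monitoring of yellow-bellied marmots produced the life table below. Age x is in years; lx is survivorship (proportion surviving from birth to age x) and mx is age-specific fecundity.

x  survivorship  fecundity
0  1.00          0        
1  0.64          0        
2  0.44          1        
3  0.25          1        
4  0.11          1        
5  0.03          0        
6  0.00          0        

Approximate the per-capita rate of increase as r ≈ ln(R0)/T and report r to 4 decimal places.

R0 = Σ lx·mx = 0 + 0 + 0.44 + 0.25 + 0.11 + 0 + 0 = 0.8
Σ x·lx·mx = 2.07; T = 2.07/0.8 = 2.5875
r ≈ ln(R0)/T = ln(0.8)/2.5875 = -0.086239… → -0.0862

-0.0862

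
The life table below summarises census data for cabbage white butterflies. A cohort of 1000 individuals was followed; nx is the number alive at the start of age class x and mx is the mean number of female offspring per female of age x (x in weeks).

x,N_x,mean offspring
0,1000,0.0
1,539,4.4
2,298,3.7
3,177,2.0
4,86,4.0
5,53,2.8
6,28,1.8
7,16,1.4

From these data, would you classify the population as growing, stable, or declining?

growing

lx = nx/n0 = nx/1000: 1, 0.539, 0.298, 0.177, 0.086, 0.053, 0.028, 0.016
R0 = Σ lx·mx = 0 + 2.3716 + 1.1026 + 0.354 + 0.344 + 0.1484 + 0.0504 + 0.0224 = 4.3934
R0 > 1, so the population is growing.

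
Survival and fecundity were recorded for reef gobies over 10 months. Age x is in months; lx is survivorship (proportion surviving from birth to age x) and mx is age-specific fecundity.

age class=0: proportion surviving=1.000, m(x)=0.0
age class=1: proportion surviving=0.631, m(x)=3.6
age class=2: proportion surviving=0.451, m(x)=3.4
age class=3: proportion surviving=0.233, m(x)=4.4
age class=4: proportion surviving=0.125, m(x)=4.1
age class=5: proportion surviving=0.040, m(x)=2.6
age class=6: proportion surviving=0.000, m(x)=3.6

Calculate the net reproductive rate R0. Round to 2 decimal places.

5.45

lx·mx by age: 0, 2.2716, 1.5334, 1.0252, 0.5125, 0.104, 0
R0 = Σ lx·mx = 5.4467 → 5.45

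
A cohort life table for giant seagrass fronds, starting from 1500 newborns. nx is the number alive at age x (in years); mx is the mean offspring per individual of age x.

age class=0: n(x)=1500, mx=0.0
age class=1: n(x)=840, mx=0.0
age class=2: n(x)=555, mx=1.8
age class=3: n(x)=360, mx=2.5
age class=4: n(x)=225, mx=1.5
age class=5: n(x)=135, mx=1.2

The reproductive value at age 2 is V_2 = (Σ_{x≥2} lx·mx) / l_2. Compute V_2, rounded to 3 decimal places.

lx = nx/n0 = nx/1500: 1, 0.56, 0.37, 0.24, 0.15, 0.09
lx·mx for x ≥ 2: 0.666, 0.6, 0.225, 0.108 → sum = 1.599
V_2 = 1.599 / l_2 = 1.599 / 0.37 = 4.321622… → 4.322

4.322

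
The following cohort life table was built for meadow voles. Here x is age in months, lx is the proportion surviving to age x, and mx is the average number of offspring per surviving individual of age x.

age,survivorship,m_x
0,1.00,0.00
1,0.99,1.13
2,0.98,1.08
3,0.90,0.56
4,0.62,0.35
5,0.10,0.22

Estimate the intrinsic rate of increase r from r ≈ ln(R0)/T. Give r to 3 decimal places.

R0 = Σ lx·mx = 0 + 1.1187 + 1.0584 + 0.504 + 0.217 + 0.022 = 2.9201
Σ x·lx·mx = 5.7255; T = 5.7255/2.9201 = 1.96072…
r ≈ ln(R0)/T = ln(2.9201)/1.96072… = 0.54654… → 0.547

0.547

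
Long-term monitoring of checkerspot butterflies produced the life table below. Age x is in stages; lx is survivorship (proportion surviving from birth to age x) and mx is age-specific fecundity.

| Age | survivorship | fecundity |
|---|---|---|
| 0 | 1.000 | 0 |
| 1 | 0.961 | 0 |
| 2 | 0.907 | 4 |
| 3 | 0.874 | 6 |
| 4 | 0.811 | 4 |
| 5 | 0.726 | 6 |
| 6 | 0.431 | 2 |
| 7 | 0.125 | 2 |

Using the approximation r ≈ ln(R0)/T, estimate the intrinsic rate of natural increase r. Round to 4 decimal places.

0.7796

R0 = Σ lx·mx = 0 + 0 + 3.628 + 5.244 + 3.244 + 4.356 + 0.862 + 0.25 = 17.584
Σ x·lx·mx = 64.666; T = 64.666/17.584 = 3.67755…
r ≈ ln(R0)/T = ln(17.584)/3.67755… = 0.779593… → 0.7796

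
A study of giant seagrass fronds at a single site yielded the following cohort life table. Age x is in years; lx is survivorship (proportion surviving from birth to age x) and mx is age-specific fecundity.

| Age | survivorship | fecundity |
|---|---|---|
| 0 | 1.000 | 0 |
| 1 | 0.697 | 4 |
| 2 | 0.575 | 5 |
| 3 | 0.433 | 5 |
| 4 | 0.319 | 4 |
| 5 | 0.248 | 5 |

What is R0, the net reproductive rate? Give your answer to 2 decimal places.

10.34

lx·mx by age: 0, 2.788, 2.875, 2.165, 1.276, 1.24
R0 = Σ lx·mx = 10.344 → 10.34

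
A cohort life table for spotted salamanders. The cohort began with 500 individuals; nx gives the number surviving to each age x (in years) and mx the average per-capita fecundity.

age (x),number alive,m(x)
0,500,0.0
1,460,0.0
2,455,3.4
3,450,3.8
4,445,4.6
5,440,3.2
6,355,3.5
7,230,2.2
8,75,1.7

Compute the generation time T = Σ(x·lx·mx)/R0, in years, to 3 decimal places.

lx = nx/n0 = nx/500: 1, 0.92, 0.91, 0.9, 0.89, 0.88, 0.71, 0.46, 0.15
lx·mx: 0, 0, 3.094, 3.42, 4.094, 2.816, 2.485, 1.012, 0.255 → R0 = 17.176
x·lx·mx: 0, 0, 6.188, 10.26, 16.376, 14.08, 14.91, 7.084, 2.04 → Σ = 70.938
T = 70.938 / 17.176 = 4.130065… → 4.130

4.130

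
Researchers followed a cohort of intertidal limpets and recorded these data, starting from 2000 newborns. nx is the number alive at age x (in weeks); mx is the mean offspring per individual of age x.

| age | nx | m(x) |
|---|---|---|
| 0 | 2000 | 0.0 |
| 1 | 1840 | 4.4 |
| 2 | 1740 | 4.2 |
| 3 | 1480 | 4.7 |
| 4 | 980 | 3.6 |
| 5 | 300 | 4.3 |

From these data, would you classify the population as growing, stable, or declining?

growing

lx = nx/n0 = nx/2000: 1, 0.92, 0.87, 0.74, 0.49, 0.15
R0 = Σ lx·mx = 0 + 4.048 + 3.654 + 3.478 + 1.764 + 0.645 = 13.589
R0 > 1, so the population is growing.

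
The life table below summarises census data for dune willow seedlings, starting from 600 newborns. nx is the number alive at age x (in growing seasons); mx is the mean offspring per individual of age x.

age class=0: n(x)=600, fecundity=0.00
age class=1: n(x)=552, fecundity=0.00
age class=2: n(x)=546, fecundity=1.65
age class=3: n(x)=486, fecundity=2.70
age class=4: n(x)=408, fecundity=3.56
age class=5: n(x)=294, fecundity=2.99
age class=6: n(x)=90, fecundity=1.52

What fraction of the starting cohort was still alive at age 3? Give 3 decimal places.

0.810

l_3 = n_3/n_0 = 486/600 = 0.81 → 0.810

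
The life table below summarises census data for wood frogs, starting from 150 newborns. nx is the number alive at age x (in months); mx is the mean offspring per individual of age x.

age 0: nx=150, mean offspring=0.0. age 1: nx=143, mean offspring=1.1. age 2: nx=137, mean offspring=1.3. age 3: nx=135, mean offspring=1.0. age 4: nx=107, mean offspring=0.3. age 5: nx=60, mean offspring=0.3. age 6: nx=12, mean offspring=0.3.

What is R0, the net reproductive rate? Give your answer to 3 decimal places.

lx = nx/n0 = nx/150: 1, 0.95333…, 0.91333…, 0.9, 0.71333…, 0.4, 0.08
lx·mx by age: 0, 1.048667…, 1.187333…, 0.9, 0.214…, 0.12, 0.024
R0 = Σ lx·mx = 3.494… → 3.494

3.494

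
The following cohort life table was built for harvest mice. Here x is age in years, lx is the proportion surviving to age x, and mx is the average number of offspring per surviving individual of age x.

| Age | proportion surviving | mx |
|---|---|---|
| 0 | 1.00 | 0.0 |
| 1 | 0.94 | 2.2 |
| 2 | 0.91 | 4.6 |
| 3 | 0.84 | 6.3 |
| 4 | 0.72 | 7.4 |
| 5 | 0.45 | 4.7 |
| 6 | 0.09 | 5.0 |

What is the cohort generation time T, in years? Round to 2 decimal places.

3.13

lx·mx: 0, 2.068, 4.186, 5.292, 5.328, 2.115, 0.45 → R0 = 19.439
x·lx·mx: 0, 2.068, 8.372, 15.876, 21.312, 10.575, 2.7 → Σ = 60.903
T = 60.903 / 19.439 = 3.133032… → 3.13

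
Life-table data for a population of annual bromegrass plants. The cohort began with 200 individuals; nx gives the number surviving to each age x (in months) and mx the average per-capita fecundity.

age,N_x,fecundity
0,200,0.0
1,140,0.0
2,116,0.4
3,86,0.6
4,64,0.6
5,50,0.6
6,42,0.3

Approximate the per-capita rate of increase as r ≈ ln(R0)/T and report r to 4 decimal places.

lx = nx/n0 = nx/200: 1, 0.7, 0.58, 0.43, 0.32, 0.25, 0.21
R0 = Σ lx·mx = 0 + 0 + 0.232 + 0.258 + 0.192 + 0.15 + 0.063 = 0.895
Σ x·lx·mx = 3.134; T = 3.134/0.895 = 3.50168…
r ≈ ln(R0)/T = ln(0.895)/3.50168… = -0.03168… → -0.0317

-0.0317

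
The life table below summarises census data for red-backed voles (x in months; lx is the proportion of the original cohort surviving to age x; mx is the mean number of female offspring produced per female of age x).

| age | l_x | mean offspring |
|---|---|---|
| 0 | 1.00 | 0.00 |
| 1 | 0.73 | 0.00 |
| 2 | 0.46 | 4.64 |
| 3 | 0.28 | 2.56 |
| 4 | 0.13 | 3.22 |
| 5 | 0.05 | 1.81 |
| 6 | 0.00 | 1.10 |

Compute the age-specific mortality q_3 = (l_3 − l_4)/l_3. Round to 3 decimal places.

0.536

q_3 = (l_3 − l_4) / l_3 = (0.28 − 0.13) / 0.28
     = 0.15 / 0.28 = 0.535714… → 0.536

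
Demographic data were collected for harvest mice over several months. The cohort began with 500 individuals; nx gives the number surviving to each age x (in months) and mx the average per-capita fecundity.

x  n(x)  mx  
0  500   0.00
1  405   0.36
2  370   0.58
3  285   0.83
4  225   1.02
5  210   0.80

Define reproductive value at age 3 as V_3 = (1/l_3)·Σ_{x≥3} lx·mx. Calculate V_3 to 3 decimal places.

lx = nx/n0 = nx/500: 1, 0.81, 0.74, 0.57, 0.45, 0.42
lx·mx for x ≥ 3: 0.4731, 0.459, 0.336 → sum = 1.2681
V_3 = 1.2681 / l_3 = 1.2681 / 0.57 = 2.224737… → 2.225

2.225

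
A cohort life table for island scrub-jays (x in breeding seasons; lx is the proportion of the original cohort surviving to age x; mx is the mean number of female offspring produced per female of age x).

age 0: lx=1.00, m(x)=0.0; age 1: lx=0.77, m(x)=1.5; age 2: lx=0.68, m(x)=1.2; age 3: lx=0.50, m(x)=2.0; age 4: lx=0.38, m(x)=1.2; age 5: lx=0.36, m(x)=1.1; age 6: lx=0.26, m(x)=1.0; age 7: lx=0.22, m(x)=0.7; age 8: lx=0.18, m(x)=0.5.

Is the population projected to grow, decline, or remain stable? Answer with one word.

growing

R0 = Σ lx·mx = 0 + 1.155 + 0.816 + 1 + 0.456 + 0.396 + 0.26 + 0.154 + 0.09 = 4.327
R0 > 1, so the population is growing.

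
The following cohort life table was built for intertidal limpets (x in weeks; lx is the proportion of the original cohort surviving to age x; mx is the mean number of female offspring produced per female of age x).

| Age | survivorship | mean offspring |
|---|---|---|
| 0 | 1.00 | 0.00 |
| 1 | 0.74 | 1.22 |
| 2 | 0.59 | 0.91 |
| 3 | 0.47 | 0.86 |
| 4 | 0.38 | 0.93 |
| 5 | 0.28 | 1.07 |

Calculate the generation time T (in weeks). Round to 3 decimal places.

lx·mx: 0, 0.9028, 0.5369, 0.4042, 0.3534, 0.2996 → R0 = 2.4969
x·lx·mx: 0, 0.9028, 1.0738, 1.2126, 1.4136, 1.498 → Σ = 6.1008
T = 6.1008 / 2.4969 = 2.44335… → 2.443

2.443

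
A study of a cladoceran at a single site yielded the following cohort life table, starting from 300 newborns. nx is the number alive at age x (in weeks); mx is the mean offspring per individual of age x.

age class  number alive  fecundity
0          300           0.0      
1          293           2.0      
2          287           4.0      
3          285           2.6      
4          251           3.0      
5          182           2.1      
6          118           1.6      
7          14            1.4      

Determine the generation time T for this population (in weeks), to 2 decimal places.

2.96

lx = nx/n0 = nx/300: 1, 0.97667…, 0.95667…, 0.95, 0.83667…, 0.60667…, 0.39333…, 0.04667…
lx·mx: 0, 1.953333…, 3.826667…, 2.47, 2.51…, 1.274…, 0.629333…, 0.065333… → R0 = 12.728667…
x·lx·mx: 0, 1.953333…, 7.653333…, 7.41, 10.04…, 6.37…, 3.776…, 0.457333… → Σ = 37.66…
T = 37.66… / 12.728667… = 2.958676… → 2.96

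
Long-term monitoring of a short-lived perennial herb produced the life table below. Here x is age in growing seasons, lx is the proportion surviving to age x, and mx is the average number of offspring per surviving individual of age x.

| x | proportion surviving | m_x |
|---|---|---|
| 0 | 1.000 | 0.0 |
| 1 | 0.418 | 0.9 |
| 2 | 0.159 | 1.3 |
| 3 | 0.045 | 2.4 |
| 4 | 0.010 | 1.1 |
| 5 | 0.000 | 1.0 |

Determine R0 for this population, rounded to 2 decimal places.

0.70

lx·mx by age: 0, 0.3762, 0.2067, 0.108, 0.011, 0
R0 = Σ lx·mx = 0.7019 → 0.70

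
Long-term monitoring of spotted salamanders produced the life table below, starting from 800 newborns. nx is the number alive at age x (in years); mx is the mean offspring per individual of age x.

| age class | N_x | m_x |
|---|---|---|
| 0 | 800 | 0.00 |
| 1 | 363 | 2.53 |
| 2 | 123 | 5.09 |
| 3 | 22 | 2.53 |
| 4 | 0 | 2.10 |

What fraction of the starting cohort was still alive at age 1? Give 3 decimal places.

0.454

l_1 = n_1/n_0 = 363/800 = 0.45375 → 0.454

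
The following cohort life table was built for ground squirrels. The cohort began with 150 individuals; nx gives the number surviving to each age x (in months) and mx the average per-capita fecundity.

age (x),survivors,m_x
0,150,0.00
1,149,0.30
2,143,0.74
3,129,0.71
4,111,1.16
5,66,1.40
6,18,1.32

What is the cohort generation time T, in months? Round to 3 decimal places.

lx = nx/n0 = nx/150: 1, 0.99333…, 0.95333…, 0.86, 0.74, 0.44, 0.12
lx·mx: 0, 0.298…, 0.705467…, 0.6106, 0.8584, 0.616, 0.1584 → R0 = 3.246867…
x·lx·mx: 0, 0.298…, 1.410933…, 1.8318, 3.4336, 3.08, 0.9504 → Σ = 11.004733…
T = 11.004733… / 3.246867… = 3.389339… → 3.389

3.389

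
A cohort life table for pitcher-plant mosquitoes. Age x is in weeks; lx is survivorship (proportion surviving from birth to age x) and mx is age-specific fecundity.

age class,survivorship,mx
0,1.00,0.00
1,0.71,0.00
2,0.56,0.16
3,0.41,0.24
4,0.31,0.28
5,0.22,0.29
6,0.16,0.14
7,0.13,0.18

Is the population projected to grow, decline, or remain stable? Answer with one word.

R0 = Σ lx·mx = 0 + 0 + 0.0896 + 0.0984 + 0.0868 + 0.0638 + 0.0224 + 0.0234 = 0.3844
R0 < 1, so the population is declining.

declining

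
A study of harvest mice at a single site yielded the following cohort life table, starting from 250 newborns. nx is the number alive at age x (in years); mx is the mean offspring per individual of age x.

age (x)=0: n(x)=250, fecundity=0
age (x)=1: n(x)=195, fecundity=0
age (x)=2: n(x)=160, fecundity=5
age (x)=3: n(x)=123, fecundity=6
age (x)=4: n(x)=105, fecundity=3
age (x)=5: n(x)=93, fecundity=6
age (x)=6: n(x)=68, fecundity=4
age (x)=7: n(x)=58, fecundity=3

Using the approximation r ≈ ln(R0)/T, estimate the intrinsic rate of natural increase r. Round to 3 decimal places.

0.650

lx = nx/n0 = nx/250: 1, 0.78, 0.64, 0.492, 0.42, 0.372, 0.272, 0.232
R0 = Σ lx·mx = 0 + 0 + 3.2 + 2.952 + 1.26 + 2.232 + 1.088 + 0.696 = 11.428
Σ x·lx·mx = 42.856; T = 42.856/11.428 = 3.75009…
r ≈ ln(R0)/T = ln(11.428)/3.75009… = 0.6496… → 0.650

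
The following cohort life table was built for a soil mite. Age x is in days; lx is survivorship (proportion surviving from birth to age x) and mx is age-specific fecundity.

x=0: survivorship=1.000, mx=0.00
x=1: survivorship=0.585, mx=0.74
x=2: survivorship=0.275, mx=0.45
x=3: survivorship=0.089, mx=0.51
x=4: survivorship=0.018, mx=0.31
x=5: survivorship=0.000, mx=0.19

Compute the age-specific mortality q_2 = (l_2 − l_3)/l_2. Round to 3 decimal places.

q_2 = (l_2 − l_3) / l_2 = (0.275 − 0.089) / 0.275
     = 0.186 / 0.275 = 0.676364… → 0.676

0.676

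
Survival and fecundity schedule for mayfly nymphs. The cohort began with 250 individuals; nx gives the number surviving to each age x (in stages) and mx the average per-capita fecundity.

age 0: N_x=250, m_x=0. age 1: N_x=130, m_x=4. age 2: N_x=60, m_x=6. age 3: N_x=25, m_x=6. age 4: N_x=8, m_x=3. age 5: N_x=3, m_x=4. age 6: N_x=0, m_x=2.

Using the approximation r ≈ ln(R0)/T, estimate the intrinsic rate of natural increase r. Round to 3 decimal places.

lx = nx/n0 = nx/250: 1, 0.52, 0.24, 0.1, 0.032, 0.012, 0
R0 = Σ lx·mx = 0 + 2.08 + 1.44 + 0.6 + 0.096 + 0.048 + 0 = 4.264
Σ x·lx·mx = 7.384; T = 7.384/4.264 = 1.73171…
r ≈ ln(R0)/T = ln(4.264)/1.73171… = 0.83744… → 0.837

0.837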